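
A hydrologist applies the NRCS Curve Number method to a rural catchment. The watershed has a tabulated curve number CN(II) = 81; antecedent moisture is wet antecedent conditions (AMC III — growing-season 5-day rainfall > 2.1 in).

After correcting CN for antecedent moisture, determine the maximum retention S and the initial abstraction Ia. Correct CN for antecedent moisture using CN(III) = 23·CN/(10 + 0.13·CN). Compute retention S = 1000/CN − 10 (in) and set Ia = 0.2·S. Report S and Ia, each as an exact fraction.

S = 1900/1863 in ≈ 1.020 in; Ia = 380/1863 in ≈ 0.204 in

Adjust CN=81 to AMC III: 23·81/(10 + 0.13·81) → 1863 ÷ (2053/100) = 186300/2053 ≈ 90.745
S = 1000/(186300/2053) − 10 = 1900/1863 in ≈ 1.020 in
Initial abstraction Ia = S/5 = (1900/1863)/5 = 380/1863 ≈ 0.204 in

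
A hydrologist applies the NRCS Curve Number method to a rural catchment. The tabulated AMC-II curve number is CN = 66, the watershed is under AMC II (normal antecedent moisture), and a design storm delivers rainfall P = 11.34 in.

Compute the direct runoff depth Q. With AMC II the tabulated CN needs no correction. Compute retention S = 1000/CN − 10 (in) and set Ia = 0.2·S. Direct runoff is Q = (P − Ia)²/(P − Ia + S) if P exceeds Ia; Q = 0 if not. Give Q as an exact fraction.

CN(II) = 66; AMC II needs no correction.
Retention S: 1000/CN − 10 with CN=66.000 → S = 170/33 ≈ 5.152 in
Initial abstraction Ia = S/5 = (170/33)/5 = 34/33 ≈ 1.030 in
P − Ia = 11.340 − 1.030 = 17011/1650 ≈ 10.310 in (> 0, runoff occurs)
Runoff Q = (P−Ia)²/(P−Ia+S) = (10.310)²/(10.310+5.152) = 289374121/42093150 ≈ 6.875 in

Q = 289374121/42093150 in ≈ 6.875 in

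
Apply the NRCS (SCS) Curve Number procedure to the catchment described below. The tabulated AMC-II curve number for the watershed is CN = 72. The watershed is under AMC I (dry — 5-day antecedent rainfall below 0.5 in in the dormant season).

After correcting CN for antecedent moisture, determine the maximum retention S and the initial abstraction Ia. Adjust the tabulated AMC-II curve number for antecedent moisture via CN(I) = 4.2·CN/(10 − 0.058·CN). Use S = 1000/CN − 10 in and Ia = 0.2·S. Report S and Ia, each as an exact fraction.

S = 250/27 in ≈ 9.259 in; Ia = 50/27 in ≈ 1.852 in

Dry (AMC I): CN(I) = 4.2·72/(10 − 0.058·72) = (1512/5)/(728/125) = 675/13 ≈ 51.923
Max retention: S = 1000/(675/13) − 10 = 250/27 in (≈ 9.259 in)
Initial abstraction Ia = S/5 = (250/27)/5 = 50/27 ≈ 1.852 in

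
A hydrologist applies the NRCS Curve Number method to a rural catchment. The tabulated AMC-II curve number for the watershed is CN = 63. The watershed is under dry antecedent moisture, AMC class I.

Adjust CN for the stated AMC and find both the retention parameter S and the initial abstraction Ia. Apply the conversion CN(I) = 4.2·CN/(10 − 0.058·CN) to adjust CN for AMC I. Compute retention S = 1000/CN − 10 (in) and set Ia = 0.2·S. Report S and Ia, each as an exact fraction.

Adjust CN=63 to AMC I: 4.2·63/(10 − 0.058·63) → (1323/5) ÷ (3173/500) = 132300/3173 ≈ 41.696
S = 1000/(132300/3173) − 10 = 18500/1323 in ≈ 13.983 in
Ia = 0.2S: 0.2·13.983 = 2.797 in (exactly 3700/1323)

S = 18500/1323 in ≈ 13.983 in; Ia = 3700/1323 in ≈ 2.797 in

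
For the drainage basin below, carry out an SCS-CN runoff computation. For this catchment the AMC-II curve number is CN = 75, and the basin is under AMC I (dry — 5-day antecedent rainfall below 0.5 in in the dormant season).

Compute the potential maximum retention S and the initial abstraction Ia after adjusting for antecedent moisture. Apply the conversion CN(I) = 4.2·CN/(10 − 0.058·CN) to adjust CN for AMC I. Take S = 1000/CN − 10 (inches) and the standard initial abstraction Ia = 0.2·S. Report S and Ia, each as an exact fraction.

S = 500/63 in ≈ 7.937 in; Ia = 100/63 in ≈ 1.587 in

CN(I) from CN(II)=75: (4.2·75)/(10 − 0.058·75) = 6300/113 ≈ 55.752
Max retention: S = 1000/(6300/113) − 10 = 500/63 in (≈ 7.937 in)
Ia = 0.2·(500/63) = 100/63 in ≈ 1.587 in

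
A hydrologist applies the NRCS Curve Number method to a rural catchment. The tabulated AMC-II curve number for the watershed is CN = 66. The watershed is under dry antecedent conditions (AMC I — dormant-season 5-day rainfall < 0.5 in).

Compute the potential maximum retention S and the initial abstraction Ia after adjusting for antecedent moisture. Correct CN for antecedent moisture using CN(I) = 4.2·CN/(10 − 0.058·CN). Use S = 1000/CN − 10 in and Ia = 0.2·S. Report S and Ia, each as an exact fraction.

S = 8500/693 in ≈ 12.266 in; Ia = 1700/693 in ≈ 2.453 in

Adjust CN=66 to AMC I: 4.2·66/(10 − 0.058·66) → (1386/5) ÷ (1543/250) = 69300/1543 ≈ 44.913
S = 1000/(69300/1543) − 10 = 8500/693 in ≈ 12.266 in
Ia = 0.2S: 0.2·12.266 = 2.453 in (exactly 1700/693)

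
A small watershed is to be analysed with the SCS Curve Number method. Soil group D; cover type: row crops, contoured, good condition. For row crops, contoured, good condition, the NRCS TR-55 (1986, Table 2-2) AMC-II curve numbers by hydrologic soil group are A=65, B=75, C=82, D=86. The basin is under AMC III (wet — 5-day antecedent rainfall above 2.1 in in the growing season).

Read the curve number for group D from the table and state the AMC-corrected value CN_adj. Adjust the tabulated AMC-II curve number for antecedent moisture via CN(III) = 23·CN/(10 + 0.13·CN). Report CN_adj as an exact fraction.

NRCS table: row crops, contoured, good condition, soil group D → CN(II) = 86
Wet (AMC III): CN(III) = 23·86/(10 + 0.13·86) = 1978/(1059/50) = 98900/1059 ≈ 93.390

CN_adj = 98900/1059 ≈ 93.390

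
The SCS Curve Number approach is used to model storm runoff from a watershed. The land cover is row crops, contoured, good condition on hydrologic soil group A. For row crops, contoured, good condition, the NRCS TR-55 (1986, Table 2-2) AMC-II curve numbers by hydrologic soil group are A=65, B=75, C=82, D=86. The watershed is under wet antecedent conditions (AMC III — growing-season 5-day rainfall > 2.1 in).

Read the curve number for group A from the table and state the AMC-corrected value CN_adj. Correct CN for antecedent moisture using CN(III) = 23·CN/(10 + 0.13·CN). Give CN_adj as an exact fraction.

CN_adj = 29900/369 ≈ 81.030

NRCS table: row crops, contoured, good condition, soil group A → CN(II) = 65
CN(III) from CN(II)=65: (23·65)/(10 + 0.13·65) = 29900/369 ≈ 81.030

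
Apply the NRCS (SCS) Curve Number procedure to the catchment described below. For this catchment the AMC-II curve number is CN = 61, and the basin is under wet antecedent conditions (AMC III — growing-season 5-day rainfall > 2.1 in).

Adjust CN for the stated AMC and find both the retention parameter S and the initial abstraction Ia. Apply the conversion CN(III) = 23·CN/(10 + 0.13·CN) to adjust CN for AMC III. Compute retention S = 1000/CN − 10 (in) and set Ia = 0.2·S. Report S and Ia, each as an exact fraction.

Adjust CN=61 to AMC III: 23·61/(10 + 0.13·61) → 1403 ÷ (1793/100) = 140300/1793 ≈ 78.249
S = 1000/(140300/1793) − 10 = 3900/1403 in ≈ 2.780 in
Ia = 0.2·(3900/1403) = 780/1403 in ≈ 0.556 in

S = 3900/1403 in ≈ 2.780 in; Ia = 780/1403 in ≈ 0.556 in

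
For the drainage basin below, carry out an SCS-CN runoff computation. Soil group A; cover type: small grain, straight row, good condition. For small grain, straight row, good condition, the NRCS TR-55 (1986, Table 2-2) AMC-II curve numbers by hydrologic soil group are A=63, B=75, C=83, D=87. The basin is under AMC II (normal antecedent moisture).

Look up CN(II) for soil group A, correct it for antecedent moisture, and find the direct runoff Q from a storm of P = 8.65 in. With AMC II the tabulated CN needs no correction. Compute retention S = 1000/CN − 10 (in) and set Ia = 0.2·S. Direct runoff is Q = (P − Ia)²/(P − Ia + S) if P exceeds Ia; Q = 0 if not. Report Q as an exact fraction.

Q = 88717561/21191940 in ≈ 4.186 in

NRCS table: small grain, straight row, good condition, soil group A → CN(II) = 63
CN(II) = 63; AMC II needs no correction.
Retention S: 1000/CN − 10 with CN=63.000 → S = 370/63 ≈ 5.873 in
Initial abstraction Ia = S/5 = (370/63)/5 = 74/63 ≈ 1.175 in
Excess rainfall: 8.650 − 1.175 = 7.475 in; P > Ia so Q > 0
Q: (9419/1260)² ÷ (16819/1260) = 88717561/21191940 in (≈ 4.186 in)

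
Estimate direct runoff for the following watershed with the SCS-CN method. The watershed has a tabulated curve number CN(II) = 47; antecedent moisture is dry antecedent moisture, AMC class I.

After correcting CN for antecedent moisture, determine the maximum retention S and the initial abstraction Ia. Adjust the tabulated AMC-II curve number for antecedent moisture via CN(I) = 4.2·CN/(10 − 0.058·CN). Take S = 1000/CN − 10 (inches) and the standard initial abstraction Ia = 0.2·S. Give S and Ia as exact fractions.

Adjust CN=47 to AMC I: 4.2·47/(10 − 0.058·47) → (987/5) ÷ (3637/500) = 98700/3637 ≈ 27.138
S = 1000/(98700/3637) − 10 = 26500/987 in ≈ 26.849 in
Initial abstraction Ia = S/5 = (26500/987)/5 = 5300/987 ≈ 5.370 in

S = 26500/987 in ≈ 26.849 in; Ia = 5300/987 in ≈ 5.370 in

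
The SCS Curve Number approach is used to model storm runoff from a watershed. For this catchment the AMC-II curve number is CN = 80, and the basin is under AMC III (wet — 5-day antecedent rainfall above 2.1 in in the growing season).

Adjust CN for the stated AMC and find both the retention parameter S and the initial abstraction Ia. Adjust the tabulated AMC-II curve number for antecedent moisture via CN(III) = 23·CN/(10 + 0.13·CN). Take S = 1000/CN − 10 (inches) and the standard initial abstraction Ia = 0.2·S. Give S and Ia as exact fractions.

Adjust CN=80 to AMC III: 23·80/(10 + 0.13·80) → 1840 ÷ (102/5) = 4600/51 ≈ 90.196
S = 1000/(4600/51) − 10 = 25/23 in ≈ 1.087 in
Initial abstraction Ia = S/5 = (25/23)/5 = 5/23 ≈ 0.217 in

S = 25/23 in ≈ 1.087 in; Ia = 5/23 in ≈ 0.217 in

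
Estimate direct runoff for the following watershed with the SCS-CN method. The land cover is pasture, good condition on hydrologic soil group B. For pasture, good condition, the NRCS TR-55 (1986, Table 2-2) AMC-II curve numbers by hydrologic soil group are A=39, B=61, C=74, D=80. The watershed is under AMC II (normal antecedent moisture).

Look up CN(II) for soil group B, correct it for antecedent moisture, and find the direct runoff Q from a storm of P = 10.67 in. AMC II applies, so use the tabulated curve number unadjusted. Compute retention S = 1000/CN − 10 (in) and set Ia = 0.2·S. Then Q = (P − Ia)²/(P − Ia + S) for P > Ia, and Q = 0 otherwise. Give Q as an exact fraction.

Q = 3281800369/587350700 in ≈ 5.587 in

NRCS table: pasture, good condition, soil group B → CN(II) = 61
CN(II) = 61; AMC II needs no correction.
Max retention: S = 1000/61 − 10 = 390/61 in (≈ 6.393 in)
Ia = 0.2S: 0.2·6.393 = 1.279 in (exactly 78/61)
Excess rainfall: 10.670 − 1.279 = 9.391 in; P > Ia so Q > 0
Runoff Q = (P−Ia)²/(P−Ia+S) = (9.391)²/(9.391+6.393) = 3281800369/587350700 ≈ 5.587 in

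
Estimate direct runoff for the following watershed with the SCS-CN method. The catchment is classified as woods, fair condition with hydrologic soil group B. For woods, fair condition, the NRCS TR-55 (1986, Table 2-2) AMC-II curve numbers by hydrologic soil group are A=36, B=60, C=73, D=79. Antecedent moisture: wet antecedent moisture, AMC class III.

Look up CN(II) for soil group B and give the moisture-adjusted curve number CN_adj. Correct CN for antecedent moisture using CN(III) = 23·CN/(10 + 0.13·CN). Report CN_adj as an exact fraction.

NRCS table: woods, fair condition, soil group B → CN(II) = 60
Adjust CN=60 to AMC III: 23·60/(10 + 0.13·60) → 1380 ÷ (89/5) = 6900/89 ≈ 77.528

CN_adj = 6900/89 ≈ 77.528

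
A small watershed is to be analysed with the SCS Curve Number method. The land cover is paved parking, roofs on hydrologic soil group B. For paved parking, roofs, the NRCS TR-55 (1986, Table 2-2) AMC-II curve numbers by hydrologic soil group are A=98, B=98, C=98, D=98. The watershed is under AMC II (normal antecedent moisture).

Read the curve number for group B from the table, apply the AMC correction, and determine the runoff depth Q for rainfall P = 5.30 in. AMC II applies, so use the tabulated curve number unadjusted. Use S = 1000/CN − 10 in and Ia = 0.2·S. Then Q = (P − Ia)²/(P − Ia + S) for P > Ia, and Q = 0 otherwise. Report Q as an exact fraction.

NRCS table: paved parking, roofs, soil group B → CN(II) = 98
CN(II) = 98; AMC II needs no correction.
Retention S: 1000/CN − 10 with CN=98.000 → S = 10/49 ≈ 0.204 in
Ia = 0.2S: 0.2·0.204 = 0.041 in (exactly 2/49)
Excess rainfall: 5.300 − 0.041 = 5.259 in; P > Ia so Q > 0
Q = (2577/490)²/((2577/490) + 10/49) = (6640929/240100)/(2677/490) = 6640929/1311730 in ≈ 5.063 in

Q = 6640929/1311730 in ≈ 5.063 in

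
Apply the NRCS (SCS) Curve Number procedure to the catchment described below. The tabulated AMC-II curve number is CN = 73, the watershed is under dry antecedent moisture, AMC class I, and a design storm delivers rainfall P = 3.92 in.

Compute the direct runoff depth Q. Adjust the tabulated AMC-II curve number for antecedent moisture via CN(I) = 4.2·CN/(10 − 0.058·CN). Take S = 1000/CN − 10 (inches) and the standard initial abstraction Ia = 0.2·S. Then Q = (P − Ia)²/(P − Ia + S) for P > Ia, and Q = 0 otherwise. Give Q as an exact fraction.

Q = 380273042/894748225 in ≈ 0.425 in

Dry (AMC I): CN(I) = 4.2·73/(10 − 0.058·73) = (1533/5)/(2883/500) = 51100/961 ≈ 53.174
S = 1000/(51100/961) − 10 = 4500/511 in ≈ 8.806 in
Ia = 0.2·(4500/511) = 900/511 in ≈ 1.761 in
P − Ia = 3.920 − 1.761 = 27578/12775 ≈ 2.159 in (> 0, runoff occurs)
Q = (27578/12775)²/((27578/12775) + 4500/511) = (760546084/163200625)/(140078/12775) = 380273042/894748225 in ≈ 0.425 in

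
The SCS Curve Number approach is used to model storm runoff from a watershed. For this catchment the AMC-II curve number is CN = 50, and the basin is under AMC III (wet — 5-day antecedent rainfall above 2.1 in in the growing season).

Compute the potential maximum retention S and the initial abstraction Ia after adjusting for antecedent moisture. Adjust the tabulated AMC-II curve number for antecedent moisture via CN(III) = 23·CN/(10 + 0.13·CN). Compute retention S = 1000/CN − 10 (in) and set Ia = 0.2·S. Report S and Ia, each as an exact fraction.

CN(III) from CN(II)=50: (23·50)/(10 + 0.13·50) = 2300/33 ≈ 69.697
S = 1000/(2300/33) − 10 = 100/23 in ≈ 4.348 in
Ia = 0.2·(100/23) = 20/23 in ≈ 0.870 in

S = 100/23 in ≈ 4.348 in; Ia = 20/23 in ≈ 0.870 in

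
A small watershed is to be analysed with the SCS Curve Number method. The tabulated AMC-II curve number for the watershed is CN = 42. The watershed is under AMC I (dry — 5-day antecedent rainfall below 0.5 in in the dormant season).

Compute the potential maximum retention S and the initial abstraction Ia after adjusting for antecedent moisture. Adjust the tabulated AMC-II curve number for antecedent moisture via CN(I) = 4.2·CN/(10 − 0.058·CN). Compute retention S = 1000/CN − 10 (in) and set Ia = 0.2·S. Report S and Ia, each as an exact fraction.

S = 14500/441 in ≈ 32.880 in; Ia = 2900/441 in ≈ 6.576 in

CN(I) from CN(II)=42: (4.2·42)/(10 − 0.058·42) = 44100/1891 ≈ 23.321
Retention S: 1000/CN − 10 with CN=23.321 → S = 14500/441 ≈ 32.880 in
Ia = 0.2·(14500/441) = 2900/441 in ≈ 6.576 in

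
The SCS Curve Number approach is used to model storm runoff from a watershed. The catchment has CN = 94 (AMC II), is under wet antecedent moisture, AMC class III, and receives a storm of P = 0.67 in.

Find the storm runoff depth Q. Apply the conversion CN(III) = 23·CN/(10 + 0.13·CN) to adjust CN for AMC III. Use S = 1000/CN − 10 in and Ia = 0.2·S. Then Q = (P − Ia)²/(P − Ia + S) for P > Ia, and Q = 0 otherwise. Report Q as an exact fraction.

CN(III) from CN(II)=94: (23·94)/(10 + 0.13·94) = 108100/1111 ≈ 97.300
S = 1000/(108100/1111) − 10 = 300/1081 in ≈ 0.278 in
Ia = 0.2·(300/1081) = 60/1081 in ≈ 0.056 in
Excess rainfall: 0.670 − 0.056 = 0.614 in; P > Ia so Q > 0
Q: (66427/108100)² ÷ (96427/108100) = 4412546329/10423758700 in (≈ 0.423 in)

Q = 4412546329/10423758700 in ≈ 0.423 in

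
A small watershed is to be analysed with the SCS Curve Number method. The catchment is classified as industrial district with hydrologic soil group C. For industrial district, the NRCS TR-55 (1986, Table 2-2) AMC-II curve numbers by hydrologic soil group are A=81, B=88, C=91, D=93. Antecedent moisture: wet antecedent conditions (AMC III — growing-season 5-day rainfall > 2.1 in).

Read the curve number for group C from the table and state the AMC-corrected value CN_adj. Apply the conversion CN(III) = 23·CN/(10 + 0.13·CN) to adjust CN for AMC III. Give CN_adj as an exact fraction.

NRCS table: industrial district, soil group C → CN(II) = 91
Adjust CN=91 to AMC III: 23·91/(10 + 0.13·91) → 2093 ÷ (2183/100) = 209300/2183 ≈ 95.877

CN_adj = 209300/2183 ≈ 95.877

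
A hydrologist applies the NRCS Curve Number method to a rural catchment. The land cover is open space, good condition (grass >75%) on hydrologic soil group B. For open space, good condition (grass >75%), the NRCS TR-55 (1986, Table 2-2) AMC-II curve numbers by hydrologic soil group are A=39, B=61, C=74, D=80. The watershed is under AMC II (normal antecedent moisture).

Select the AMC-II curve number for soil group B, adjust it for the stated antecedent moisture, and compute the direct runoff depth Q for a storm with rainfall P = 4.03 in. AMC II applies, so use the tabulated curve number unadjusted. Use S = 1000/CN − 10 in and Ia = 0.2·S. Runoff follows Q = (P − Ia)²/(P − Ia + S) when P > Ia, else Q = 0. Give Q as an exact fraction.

NRCS table: open space, good condition (grass >75%), soil group B → CN(II) = 61
AMC II — tabulated CN = 61 applies directly.
S = 1000/61 − 10 = 390/61 in ≈ 6.393 in
Ia = 0.2S: 0.2·6.393 = 1.279 in (exactly 78/61)
Since P=4.030 > Ia=1.279: effective rainfall P−Ia = 16783/6100 in
Q: (16783/6100)² ÷ (55783/6100) = 21666853/26175100 in (≈ 0.828 in)

Q = 21666853/26175100 in ≈ 0.828 in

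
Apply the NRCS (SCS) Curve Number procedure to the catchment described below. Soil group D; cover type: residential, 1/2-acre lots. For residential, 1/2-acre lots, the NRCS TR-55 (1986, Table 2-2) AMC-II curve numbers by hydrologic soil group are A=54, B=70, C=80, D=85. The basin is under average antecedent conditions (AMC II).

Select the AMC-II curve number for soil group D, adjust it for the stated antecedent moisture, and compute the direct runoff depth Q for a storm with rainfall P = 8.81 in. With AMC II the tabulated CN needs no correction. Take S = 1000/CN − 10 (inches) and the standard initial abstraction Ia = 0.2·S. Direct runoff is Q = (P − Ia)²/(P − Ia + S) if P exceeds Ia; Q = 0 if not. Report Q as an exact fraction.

NRCS table: residential, 1/2-acre lots, soil group D → CN(II) = 85
Average conditions: CN = 85 (no AMC adjustment).
S = 1000/85 − 10 = 30/17 in ≈ 1.765 in
Ia = 0.2S: 0.2·1.765 = 0.353 in (exactly 6/17)
P − Ia = 8.810 − 0.353 = 14377/1700 ≈ 8.457 in (> 0, runoff occurs)
Runoff Q = (P−Ia)²/(P−Ia+S) = (8.457)²/(8.457+1.765) = 206698129/29540900 ≈ 6.997 in

Q = 206698129/29540900 in ≈ 6.997 in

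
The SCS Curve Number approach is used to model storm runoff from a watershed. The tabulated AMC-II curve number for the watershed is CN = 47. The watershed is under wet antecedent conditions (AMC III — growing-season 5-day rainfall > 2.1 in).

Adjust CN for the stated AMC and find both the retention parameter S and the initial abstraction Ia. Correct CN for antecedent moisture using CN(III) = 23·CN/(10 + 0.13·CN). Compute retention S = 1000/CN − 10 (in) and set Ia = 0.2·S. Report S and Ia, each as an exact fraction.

CN(III) from CN(II)=47: (23·47)/(10 + 0.13·47) = 108100/1611 ≈ 67.101
Max retention: S = 1000/(108100/1611) − 10 = 5300/1081 in (≈ 4.903 in)
Initial abstraction Ia = S/5 = (5300/1081)/5 = 1060/1081 ≈ 0.981 in

S = 5300/1081 in ≈ 4.903 in; Ia = 1060/1081 in ≈ 0.981 in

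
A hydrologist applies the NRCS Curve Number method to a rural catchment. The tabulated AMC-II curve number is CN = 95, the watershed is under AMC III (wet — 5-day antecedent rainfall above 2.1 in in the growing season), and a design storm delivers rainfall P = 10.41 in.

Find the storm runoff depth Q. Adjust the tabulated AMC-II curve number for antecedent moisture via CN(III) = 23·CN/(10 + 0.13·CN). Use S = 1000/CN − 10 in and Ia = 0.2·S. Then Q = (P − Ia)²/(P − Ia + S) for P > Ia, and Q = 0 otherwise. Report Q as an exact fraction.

Q = 205133808889/20229472900 in ≈ 10.140 in

CN(III) from CN(II)=95: (23·95)/(10 + 0.13·95) = 43700/447 ≈ 97.763
Retention S: 1000/CN − 10 with CN=97.763 → S = 100/437 ≈ 0.229 in
Initial abstraction Ia = S/5 = (100/437)/5 = 20/437 ≈ 0.046 in
Since P=10.410 > Ia=0.046: effective rainfall P−Ia = 452917/43700 in
Q: (452917/43700)² ÷ (462917/43700) = 205133808889/20229472900 in (≈ 10.140 in)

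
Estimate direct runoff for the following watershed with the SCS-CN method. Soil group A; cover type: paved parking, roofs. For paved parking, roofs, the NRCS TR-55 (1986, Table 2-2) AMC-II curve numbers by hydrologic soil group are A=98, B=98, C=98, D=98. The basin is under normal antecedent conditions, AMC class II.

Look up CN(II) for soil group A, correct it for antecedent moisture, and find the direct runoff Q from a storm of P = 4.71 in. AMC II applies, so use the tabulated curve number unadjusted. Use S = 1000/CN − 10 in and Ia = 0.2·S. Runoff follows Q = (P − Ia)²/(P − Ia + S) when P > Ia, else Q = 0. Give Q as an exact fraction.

Q = 523448641/117007100 in ≈ 4.474 in

NRCS table: paved parking, roofs, soil group A → CN(II) = 98
Average conditions: CN = 98 (no AMC adjustment).
Retention S: 1000/CN − 10 with CN=98.000 → S = 10/49 ≈ 0.204 in
Ia = 0.2S: 0.2·0.204 = 0.041 in (exactly 2/49)
Since P=4.710 > Ia=0.041: effective rainfall P−Ia = 22879/4900 in
Q: (22879/4900)² ÷ (23879/4900) = 523448641/117007100 in (≈ 4.474 in)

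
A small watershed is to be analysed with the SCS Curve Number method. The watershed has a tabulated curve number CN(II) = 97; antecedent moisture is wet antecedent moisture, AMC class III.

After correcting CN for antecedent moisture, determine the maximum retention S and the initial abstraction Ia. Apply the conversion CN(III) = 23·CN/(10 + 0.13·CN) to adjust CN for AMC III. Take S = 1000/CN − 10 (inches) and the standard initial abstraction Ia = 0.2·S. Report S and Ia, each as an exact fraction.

CN(III) from CN(II)=97: (23·97)/(10 + 0.13·97) = 223100/2261 ≈ 98.673
S = 1000/(223100/2261) − 10 = 300/2231 in ≈ 0.134 in
Initial abstraction Ia = S/5 = (300/2231)/5 = 60/2231 ≈ 0.027 in

S = 300/2231 in ≈ 0.134 in; Ia = 60/2231 in ≈ 0.027 in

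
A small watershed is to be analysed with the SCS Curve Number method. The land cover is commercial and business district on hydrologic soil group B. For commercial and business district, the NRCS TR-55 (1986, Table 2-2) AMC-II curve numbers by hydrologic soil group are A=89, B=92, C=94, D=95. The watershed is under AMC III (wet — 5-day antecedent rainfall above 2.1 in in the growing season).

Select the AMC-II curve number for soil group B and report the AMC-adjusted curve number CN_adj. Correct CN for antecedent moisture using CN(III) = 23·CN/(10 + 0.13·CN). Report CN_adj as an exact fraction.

CN_adj = 52900/549 ≈ 96.357

NRCS table: commercial and business district, soil group B → CN(II) = 92
CN(III) from CN(II)=92: (23·92)/(10 + 0.13·92) = 52900/549 ≈ 96.357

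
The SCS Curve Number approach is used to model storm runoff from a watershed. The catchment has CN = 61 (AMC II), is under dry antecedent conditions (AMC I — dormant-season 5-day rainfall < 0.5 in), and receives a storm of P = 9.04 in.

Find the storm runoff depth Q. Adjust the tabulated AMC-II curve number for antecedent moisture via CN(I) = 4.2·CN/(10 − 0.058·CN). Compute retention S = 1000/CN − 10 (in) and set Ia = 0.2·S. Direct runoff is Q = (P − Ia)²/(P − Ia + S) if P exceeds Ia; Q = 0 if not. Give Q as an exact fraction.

Q = 2048128002/1208954425 in ≈ 1.694 in

Dry (AMC I): CN(I) = 4.2·61/(10 − 0.058·61) = (1281/5)/(3231/500) = 42700/1077 ≈ 39.647
Max retention: S = 1000/(42700/1077) − 10 = 6500/427 in (≈ 15.222 in)
Ia = 0.2S: 0.2·15.222 = 3.044 in (exactly 1300/427)
P − Ia = 9.040 − 3.044 = 64002/10675 ≈ 5.996 in (> 0, runoff occurs)
Runoff Q = (P−Ia)²/(P−Ia+S) = (5.996)²/(5.996+15.222) = 2048128002/1208954425 ≈ 1.694 in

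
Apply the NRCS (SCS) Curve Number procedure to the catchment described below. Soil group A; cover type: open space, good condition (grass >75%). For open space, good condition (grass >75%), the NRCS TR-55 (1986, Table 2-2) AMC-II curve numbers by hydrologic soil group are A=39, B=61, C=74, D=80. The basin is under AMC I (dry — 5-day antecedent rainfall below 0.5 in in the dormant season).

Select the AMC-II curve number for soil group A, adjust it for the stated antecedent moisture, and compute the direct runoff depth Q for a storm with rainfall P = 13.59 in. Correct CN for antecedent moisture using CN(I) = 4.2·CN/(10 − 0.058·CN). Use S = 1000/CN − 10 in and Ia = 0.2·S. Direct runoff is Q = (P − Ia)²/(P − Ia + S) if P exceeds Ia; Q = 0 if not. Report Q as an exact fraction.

Q = 253030126441/290992419900 in ≈ 0.870 in

NRCS table: open space, good condition (grass >75%), soil group A → CN(II) = 39
Dry (AMC I): CN(I) = 4.2·39/(10 − 0.058·39) = (819/5)/(3869/500) = 81900/3869 ≈ 21.168
Max retention: S = 1000/(81900/3869) − 10 = 30500/819 in (≈ 37.241 in)
Ia = 0.2·(30500/819) = 6100/819 in ≈ 7.448 in
Excess rainfall: 13.590 − 7.448 = 6.142 in; P > Ia so Q > 0
Q: (503021/81900)² ÷ (3553021/81900) = 253030126441/290992419900 in (≈ 0.870 in)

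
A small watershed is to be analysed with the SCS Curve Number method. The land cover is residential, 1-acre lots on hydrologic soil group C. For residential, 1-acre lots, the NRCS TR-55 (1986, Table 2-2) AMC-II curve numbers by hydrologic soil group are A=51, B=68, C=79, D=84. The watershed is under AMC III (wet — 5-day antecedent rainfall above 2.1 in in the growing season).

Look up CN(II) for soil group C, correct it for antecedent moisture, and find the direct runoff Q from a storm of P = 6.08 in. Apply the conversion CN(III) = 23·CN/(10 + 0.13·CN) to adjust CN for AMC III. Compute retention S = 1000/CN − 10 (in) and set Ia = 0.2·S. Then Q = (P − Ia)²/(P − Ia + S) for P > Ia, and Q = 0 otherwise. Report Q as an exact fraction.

NRCS table: residential, 1-acre lots, soil group C → CN(II) = 79
CN(III) from CN(II)=79: (23·79)/(10 + 0.13·79) = 181700/2027 ≈ 89.640
Max retention: S = 1000/(181700/2027) − 10 = 2100/1817 in (≈ 1.156 in)
Ia = 0.2·(2100/1817) = 420/1817 in ≈ 0.231 in
Excess rainfall: 6.080 − 0.231 = 5.849 in; P > Ia so Q > 0
Runoff Q = (P−Ia)²/(P−Ia+S) = (5.849)²/(5.849+1.156) = 8823498482/1806688525 ≈ 4.884 in

Q = 8823498482/1806688525 in ≈ 4.884 in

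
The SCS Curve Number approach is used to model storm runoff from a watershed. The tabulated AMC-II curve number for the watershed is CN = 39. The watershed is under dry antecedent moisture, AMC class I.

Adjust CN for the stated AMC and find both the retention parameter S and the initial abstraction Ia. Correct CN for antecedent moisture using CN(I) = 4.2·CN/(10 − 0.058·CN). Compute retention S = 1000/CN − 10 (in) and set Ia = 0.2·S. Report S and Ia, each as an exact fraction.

S = 30500/819 in ≈ 37.241 in; Ia = 6100/819 in ≈ 7.448 in

CN(I) from CN(II)=39: (4.2·39)/(10 − 0.058·39) = 81900/3869 ≈ 21.168
Retention S: 1000/CN − 10 with CN=21.168 → S = 30500/819 ≈ 37.241 in
Ia = 0.2·(30500/819) = 6100/819 in ≈ 7.448 in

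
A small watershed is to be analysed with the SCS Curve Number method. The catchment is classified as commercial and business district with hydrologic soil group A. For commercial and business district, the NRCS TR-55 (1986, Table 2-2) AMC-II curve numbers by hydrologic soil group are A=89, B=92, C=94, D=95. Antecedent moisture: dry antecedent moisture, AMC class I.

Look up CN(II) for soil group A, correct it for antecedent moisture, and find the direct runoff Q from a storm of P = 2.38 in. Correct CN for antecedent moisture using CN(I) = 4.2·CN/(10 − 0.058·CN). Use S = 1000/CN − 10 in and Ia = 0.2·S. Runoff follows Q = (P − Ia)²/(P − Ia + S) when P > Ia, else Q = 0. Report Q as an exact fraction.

Q = 28026442921/41343307950 in ≈ 0.678 in

NRCS table: commercial and business district, soil group A → CN(II) = 89
Adjust CN=89 to AMC I: 4.2·89/(10 − 0.058·89) → (1869/5) ÷ (2419/500) = 186900/2419 ≈ 77.263
Retention S: 1000/CN − 10 with CN=77.263 → S = 5500/1869 ≈ 2.943 in
Ia = 0.2·(5500/1869) = 1100/1869 in ≈ 0.589 in
Since P=2.380 > Ia=0.589: effective rainfall P−Ia = 167411/93450 in
Runoff Q = (P−Ia)²/(P−Ia+S) = (1.791)²/(1.791+2.943) = 28026442921/41343307950 ≈ 0.678 in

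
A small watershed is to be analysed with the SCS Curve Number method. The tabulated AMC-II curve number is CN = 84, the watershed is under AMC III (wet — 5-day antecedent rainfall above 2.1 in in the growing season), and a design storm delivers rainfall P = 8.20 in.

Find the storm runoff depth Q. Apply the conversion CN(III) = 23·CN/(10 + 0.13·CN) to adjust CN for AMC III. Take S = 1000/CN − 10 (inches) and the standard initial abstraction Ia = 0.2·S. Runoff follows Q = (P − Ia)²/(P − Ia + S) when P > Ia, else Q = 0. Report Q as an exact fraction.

CN(III) from CN(II)=84: (23·84)/(10 + 0.13·84) = 48300/523 ≈ 92.352
Retention S: 1000/CN − 10 with CN=92.352 → S = 400/483 ≈ 0.828 in
Ia = 0.2S: 0.2·0.828 = 0.166 in (exactly 80/483)
Since P=8.200 > Ia=0.166: effective rainfall P−Ia = 19403/2415 in
Q: (19403/2415)² ÷ (21403/2415) = 376476409/51688245 in (≈ 7.284 in)

Q = 376476409/51688245 in ≈ 7.284 in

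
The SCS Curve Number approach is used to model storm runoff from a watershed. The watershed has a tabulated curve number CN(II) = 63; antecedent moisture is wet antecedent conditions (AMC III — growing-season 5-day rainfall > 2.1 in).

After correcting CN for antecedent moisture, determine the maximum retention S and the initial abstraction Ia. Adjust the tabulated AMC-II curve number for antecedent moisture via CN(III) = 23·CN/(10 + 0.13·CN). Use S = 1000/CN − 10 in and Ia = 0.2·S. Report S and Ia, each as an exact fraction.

Wet (AMC III): CN(III) = 23·63/(10 + 0.13·63) = 1449/(1819/100) = 144900/1819 ≈ 79.659
S = 1000/(144900/1819) − 10 = 3700/1449 in ≈ 2.553 in
Ia = 0.2S: 0.2·2.553 = 0.511 in (exactly 740/1449)

S = 3700/1449 in ≈ 2.553 in; Ia = 740/1449 in ≈ 0.511 in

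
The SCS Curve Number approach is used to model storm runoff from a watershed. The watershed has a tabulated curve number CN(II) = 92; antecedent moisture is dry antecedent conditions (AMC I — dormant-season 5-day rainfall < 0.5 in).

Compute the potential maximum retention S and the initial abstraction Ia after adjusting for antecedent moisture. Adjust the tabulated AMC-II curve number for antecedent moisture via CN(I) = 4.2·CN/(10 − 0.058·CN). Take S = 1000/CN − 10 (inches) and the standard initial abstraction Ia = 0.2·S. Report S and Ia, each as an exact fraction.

CN(I) from CN(II)=92: (4.2·92)/(10 − 0.058·92) = 48300/583 ≈ 82.847
S = 1000/(48300/583) − 10 = 1000/483 in ≈ 2.070 in
Ia = 0.2·(1000/483) = 200/483 in ≈ 0.414 in

S = 1000/483 in ≈ 2.070 in; Ia = 200/483 in ≈ 0.414 in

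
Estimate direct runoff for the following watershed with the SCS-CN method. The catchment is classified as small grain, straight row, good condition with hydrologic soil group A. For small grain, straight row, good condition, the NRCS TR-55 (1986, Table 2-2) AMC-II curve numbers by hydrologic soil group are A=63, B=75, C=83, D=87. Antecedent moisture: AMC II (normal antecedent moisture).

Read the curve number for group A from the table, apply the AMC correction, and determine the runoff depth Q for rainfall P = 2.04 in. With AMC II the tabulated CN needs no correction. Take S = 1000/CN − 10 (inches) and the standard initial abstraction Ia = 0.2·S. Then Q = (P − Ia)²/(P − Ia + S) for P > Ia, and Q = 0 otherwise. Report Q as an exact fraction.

NRCS table: small grain, straight row, good condition, soil group A → CN(II) = 63
AMC II — tabulated CN = 63 applies directly.
Retention S: 1000/CN − 10 with CN=63.000 → S = 370/63 ≈ 5.873 in
Ia = 0.2·(370/63) = 74/63 in ≈ 1.175 in
P − Ia = 2.040 − 1.175 = 1363/1575 ≈ 0.865 in (> 0, runoff occurs)
Runoff Q = (P−Ia)²/(P−Ia+S) = (0.865)²/(0.865+5.873) = 1857769/16715475 ≈ 0.111 in

Q = 1857769/16715475 in ≈ 0.111 in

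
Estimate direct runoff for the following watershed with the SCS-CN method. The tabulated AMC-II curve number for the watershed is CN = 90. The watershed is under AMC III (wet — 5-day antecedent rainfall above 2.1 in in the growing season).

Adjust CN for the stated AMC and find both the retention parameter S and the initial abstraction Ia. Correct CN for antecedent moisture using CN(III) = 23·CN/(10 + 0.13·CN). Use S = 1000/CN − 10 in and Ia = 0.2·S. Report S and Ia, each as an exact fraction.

S = 100/207 in ≈ 0.483 in; Ia = 20/207 in ≈ 0.097 in

CN(III) from CN(II)=90: (23·90)/(10 + 0.13·90) = 20700/217 ≈ 95.392
Max retention: S = 1000/(20700/217) − 10 = 100/207 in (≈ 0.483 in)
Ia = 0.2·(100/207) = 20/207 in ≈ 0.097 in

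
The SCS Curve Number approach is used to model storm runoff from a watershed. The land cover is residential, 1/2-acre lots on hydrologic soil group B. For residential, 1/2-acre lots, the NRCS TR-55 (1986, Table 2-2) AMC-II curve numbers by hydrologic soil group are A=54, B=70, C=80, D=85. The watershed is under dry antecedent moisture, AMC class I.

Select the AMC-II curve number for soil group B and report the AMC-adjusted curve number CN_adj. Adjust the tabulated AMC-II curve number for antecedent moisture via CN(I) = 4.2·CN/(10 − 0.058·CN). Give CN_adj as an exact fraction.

NRCS table: residential, 1/2-acre lots, soil group B → CN(II) = 70
Dry (AMC I): CN(I) = 4.2·70/(10 − 0.058·70) = 294/(297/50) = 4900/99 ≈ 49.495

CN_adj = 4900/99 ≈ 49.495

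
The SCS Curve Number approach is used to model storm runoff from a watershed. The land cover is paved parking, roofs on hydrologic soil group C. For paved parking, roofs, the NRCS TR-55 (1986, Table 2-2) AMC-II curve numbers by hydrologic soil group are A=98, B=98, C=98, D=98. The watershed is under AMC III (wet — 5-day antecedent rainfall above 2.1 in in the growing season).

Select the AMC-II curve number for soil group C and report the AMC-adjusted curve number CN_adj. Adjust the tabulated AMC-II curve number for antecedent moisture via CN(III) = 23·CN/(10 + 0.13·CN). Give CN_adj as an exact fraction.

NRCS table: paved parking, roofs, soil group C → CN(II) = 98
Wet (AMC III): CN(III) = 23·98/(10 + 0.13·98) = 2254/(1137/50) = 112700/1137 ≈ 99.120

CN_adj = 112700/1137 ≈ 99.120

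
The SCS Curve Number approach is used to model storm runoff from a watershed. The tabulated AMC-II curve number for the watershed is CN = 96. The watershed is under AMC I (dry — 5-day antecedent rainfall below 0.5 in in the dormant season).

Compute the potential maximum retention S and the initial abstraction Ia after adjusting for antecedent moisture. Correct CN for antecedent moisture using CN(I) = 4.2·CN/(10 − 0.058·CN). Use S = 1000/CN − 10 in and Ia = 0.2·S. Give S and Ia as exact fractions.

S = 125/126 in ≈ 0.992 in; Ia = 25/126 in ≈ 0.198 in

CN(I) from CN(II)=96: (4.2·96)/(10 − 0.058·96) = 25200/277 ≈ 90.975
S = 1000/(25200/277) − 10 = 125/126 in ≈ 0.992 in
Ia = 0.2S: 0.2·0.992 = 0.198 in (exactly 25/126)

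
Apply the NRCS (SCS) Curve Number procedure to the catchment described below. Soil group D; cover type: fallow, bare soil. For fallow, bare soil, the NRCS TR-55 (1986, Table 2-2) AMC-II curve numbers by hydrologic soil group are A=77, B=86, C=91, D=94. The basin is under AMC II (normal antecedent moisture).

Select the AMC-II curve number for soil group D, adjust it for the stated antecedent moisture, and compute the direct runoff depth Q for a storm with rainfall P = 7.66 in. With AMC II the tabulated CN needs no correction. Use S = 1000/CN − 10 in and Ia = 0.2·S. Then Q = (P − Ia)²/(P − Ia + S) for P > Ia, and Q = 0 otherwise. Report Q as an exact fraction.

Q = 313325401/45122350 in ≈ 6.944 in

NRCS table: fallow, bare soil, soil group D → CN(II) = 94
AMC II — tabulated CN = 94 applies directly.
S = 1000/94 − 10 = 30/47 in ≈ 0.638 in
Initial abstraction Ia = S/5 = (30/47)/5 = 6/47 ≈ 0.128 in
Since P=7.660 > Ia=0.128: effective rainfall P−Ia = 17701/2350 in
Q: (17701/2350)² ÷ (19201/2350) = 313325401/45122350 in (≈ 6.944 in)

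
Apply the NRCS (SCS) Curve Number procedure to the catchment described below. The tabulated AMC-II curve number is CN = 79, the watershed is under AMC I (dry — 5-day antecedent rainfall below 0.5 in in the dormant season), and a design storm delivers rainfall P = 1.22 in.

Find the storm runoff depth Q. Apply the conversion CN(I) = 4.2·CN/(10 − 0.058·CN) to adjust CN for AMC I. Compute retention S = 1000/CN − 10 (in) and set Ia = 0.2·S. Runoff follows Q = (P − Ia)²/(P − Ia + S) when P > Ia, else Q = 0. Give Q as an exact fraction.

Dry (AMC I): CN(I) = 4.2·79/(10 − 0.058·79) = (1659/5)/(2709/500) = 7900/129 ≈ 61.240
Max retention: S = 1000/(7900/129) − 10 = 500/79 in (≈ 6.329 in)
Initial abstraction Ia = S/5 = (500/79)/5 = 100/79 ≈ 1.266 in
P = 1.220 ≤ Ia = 1.266 in: entire storm abstracted, Q = 0.

Q = 0 in ≈ 0.000 in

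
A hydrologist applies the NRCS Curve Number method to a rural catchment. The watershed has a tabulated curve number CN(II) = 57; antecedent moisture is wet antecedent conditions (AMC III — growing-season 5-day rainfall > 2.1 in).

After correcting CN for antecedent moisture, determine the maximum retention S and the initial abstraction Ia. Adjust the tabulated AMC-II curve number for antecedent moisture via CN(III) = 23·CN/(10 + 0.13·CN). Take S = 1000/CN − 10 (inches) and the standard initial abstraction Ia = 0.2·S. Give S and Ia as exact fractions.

Adjust CN=57 to AMC III: 23·57/(10 + 0.13·57) → 1311 ÷ (1741/100) = 131100/1741 ≈ 75.302
Max retention: S = 1000/(131100/1741) − 10 = 4300/1311 in (≈ 3.280 in)
Ia = 0.2S: 0.2·3.280 = 0.656 in (exactly 860/1311)

S = 4300/1311 in ≈ 3.280 in; Ia = 860/1311 in ≈ 0.656 in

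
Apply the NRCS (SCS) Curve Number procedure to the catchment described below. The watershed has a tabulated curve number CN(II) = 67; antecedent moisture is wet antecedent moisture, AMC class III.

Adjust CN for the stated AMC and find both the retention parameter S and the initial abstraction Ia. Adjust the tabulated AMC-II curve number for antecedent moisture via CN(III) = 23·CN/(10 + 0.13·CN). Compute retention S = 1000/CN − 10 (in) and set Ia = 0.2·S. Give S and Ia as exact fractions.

S = 3300/1541 in ≈ 2.141 in; Ia = 660/1541 in ≈ 0.428 in

Adjust CN=67 to AMC III: 23·67/(10 + 0.13·67) → 1541 ÷ (1871/100) = 154100/1871 ≈ 82.362
S = 1000/(154100/1871) − 10 = 3300/1541 in ≈ 2.141 in
Ia = 0.2S: 0.2·2.141 = 0.428 in (exactly 660/1541)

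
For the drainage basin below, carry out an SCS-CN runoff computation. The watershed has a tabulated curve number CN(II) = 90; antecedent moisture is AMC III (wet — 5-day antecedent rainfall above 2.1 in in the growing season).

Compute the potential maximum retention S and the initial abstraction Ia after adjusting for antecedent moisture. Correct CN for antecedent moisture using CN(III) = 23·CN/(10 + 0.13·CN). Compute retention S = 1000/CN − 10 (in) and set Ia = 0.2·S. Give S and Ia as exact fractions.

S = 100/207 in ≈ 0.483 in; Ia = 20/207 in ≈ 0.097 in

Adjust CN=90 to AMC III: 23·90/(10 + 0.13·90) → 2070 ÷ (217/10) = 20700/217 ≈ 95.392
Max retention: S = 1000/(20700/217) − 10 = 100/207 in (≈ 0.483 in)
Ia = 0.2·(100/207) = 20/207 in ≈ 0.097 in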